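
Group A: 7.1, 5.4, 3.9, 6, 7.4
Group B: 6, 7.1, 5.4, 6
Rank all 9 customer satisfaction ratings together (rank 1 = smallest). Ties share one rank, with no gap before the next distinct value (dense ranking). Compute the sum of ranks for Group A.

15

Sorted (ascending): 3.9, 5.4, 5.4, 6, 6, 6, 7.1, 7.1, 7.4
The 2 values of 5.4 share dense rank 2.
The 3 values of 6 share dense rank 3.
The 2 values of 7.1 share dense rank 4.
Remaining distinct values take the next consecutive integers.
Group A values → pooled ranks: 7.1→4, 5.4→2, 3.9→1, 6→3, 7.4→5
Rank sum = 4 + 2 + 1 + 3 + 5 = 15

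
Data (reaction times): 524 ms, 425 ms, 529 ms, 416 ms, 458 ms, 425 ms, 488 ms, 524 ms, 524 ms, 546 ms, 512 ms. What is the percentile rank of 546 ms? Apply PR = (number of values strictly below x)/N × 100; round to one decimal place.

N = 11.
Strictly below 546: 10. Equal to 546: 1.
PR = 10/11 × 100 = 90.9

90.9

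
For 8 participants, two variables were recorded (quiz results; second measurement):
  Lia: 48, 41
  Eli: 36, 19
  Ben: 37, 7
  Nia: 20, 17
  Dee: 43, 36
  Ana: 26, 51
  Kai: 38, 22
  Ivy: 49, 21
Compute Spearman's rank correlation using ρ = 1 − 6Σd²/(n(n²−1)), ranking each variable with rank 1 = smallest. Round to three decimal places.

Ranks of variable 1: 7, 3, 4, 1, 6, 2, 5, 8
Ranks of variable 2: 7, 3, 1, 2, 6, 8, 5, 4
d = r₁ − r₂: 0, 0, 3, -1, 0, -6, 0, 4
d²: 0, 0, 9, 1, 0, 36, 0, 16; Σd² = 62
ρ = 1 − 6·62/(8·63) = 1 − 372/504 = 0.262

0.262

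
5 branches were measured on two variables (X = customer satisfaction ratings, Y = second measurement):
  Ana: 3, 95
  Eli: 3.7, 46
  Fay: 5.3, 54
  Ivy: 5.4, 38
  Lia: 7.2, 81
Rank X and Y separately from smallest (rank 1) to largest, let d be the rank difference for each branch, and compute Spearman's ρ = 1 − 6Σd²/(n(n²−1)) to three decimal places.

-0.300

Ranks of variable 1: 1, 2, 3, 4, 5
Ranks of variable 2: 5, 2, 3, 1, 4
d = r₁ − r₂: -4, 0, 0, 3, 1
d²: 16, 0, 0, 9, 1; Σd² = 26
ρ = 1 − 6·26/(5·24) = 1 − 156/120 = -0.300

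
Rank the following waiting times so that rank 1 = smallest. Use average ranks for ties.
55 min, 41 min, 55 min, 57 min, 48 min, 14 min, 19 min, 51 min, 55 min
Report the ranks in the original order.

Sorted (ascending): 14, 19, 41, 48, 51, 55, 55, 55, 57
The 3 values of 55 occupy positions 6–8 → average rank 7.

7, 3, 7, 9, 4, 1, 2, 5, 7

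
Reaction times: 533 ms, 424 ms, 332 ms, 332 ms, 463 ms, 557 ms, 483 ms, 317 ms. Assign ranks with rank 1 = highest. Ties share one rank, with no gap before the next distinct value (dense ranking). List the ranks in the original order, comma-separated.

Sorted (descending): 557, 533, 483, 463, 424, 332, 332, 317
The 2 values of 332 share dense rank 6.
Remaining distinct values take the next consecutive integers.

2, 5, 6, 6, 4, 1, 3, 7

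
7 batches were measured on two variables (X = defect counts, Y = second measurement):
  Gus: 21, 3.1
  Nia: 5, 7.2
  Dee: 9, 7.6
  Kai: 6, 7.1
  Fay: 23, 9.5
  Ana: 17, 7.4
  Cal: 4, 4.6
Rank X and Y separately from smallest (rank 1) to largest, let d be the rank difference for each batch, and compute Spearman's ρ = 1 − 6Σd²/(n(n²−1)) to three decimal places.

Ranks of variable 1: 6, 2, 4, 3, 7, 5, 1
Ranks of variable 2: 1, 4, 6, 3, 7, 5, 2
d = r₁ − r₂: 5, -2, -2, 0, 0, 0, -1
d²: 25, 4, 4, 0, 0, 0, 1; Σd² = 34
ρ = 1 − 6·34/(7·48) = 1 − 204/336 = 0.393

0.393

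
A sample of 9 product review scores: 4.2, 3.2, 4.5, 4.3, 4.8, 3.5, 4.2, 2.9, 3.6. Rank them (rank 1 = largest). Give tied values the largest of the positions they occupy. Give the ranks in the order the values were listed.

Sorted (descending): 4.8, 4.5, 4.3, 4.2, 4.2, 3.6, 3.5, 3.2, 2.9
The 2 values of 4.2 occupy positions 4–5 → each gets rank 5.

5, 8, 2, 3, 1, 7, 5, 9, 6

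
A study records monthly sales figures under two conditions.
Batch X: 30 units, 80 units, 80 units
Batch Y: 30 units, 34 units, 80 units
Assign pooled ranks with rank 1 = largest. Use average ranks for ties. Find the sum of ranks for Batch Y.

Sorted (descending): 80, 80, 80, 34, 30, 30
The 3 values of 80 occupy positions 1–3 → average rank 2.
The 2 values of 30 occupy positions 5–6 → average rank (5+6)/2 = 5.5.
Batch Y values → pooled ranks: 30→5.5, 34→4, 80→2
Rank sum = 5.5 + 4 + 2 = 11.5

11.5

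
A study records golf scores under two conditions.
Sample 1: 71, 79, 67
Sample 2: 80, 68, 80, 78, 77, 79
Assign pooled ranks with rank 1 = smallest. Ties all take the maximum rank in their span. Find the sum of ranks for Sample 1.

11

Sorted (ascending): 67, 68, 71, 77, 78, 79, 79, 80, 80
The 2 values of 79 occupy positions 6–7 → each gets rank 7.
The 2 values of 80 occupy positions 8–9 → each gets rank 9.
Sample 1 values → pooled ranks: 71→3, 79→7, 67→1
Rank sum = 3 + 7 + 1 = 11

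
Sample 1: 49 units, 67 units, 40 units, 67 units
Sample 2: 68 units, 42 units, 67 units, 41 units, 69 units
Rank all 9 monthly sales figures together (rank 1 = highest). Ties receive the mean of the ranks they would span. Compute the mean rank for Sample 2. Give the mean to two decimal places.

4.40

Sorted (descending): 69, 68, 67, 67, 67, 49, 42, 41, 40
The 3 values of 67 occupy positions 3–5 → average rank 4.
Sample 2 values → pooled ranks: 68→2, 42→7, 67→4, 41→8, 69→1
Mean rank = (2 + 7 + 4 + 8 + 1) / 5 = 4.40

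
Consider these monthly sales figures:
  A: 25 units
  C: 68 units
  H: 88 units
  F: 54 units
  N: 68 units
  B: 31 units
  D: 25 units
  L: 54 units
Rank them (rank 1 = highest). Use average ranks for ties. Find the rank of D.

Sorted (descending): 88, 68, 68, 54, 54, 31, 25, 25
The 2 values of 68 occupy positions 2–3 → average rank (2+3)/2 = 2.5.
The 2 values of 54 occupy positions 4–5 → average rank (4+5)/2 = 4.5.
The 2 values of 25 occupy positions 7–8 → average rank (7+8)/2 = 7.5.
D has value 25 units → rank 7.5.

7.5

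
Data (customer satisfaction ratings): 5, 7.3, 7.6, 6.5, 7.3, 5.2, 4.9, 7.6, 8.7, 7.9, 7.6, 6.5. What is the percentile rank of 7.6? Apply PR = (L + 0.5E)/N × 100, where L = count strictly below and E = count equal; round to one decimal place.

70.8

N = 12.
Strictly below 7.6: 7. Equal to 7.6: 3.
PR = (7 + 0.5·3)/12 × 100 = 70.8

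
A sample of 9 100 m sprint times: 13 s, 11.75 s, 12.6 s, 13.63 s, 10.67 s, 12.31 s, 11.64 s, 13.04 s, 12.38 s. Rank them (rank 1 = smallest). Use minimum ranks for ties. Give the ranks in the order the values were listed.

7, 3, 6, 9, 1, 4, 2, 8, 5

Sorted (ascending): 10.67, 11.64, 11.75, 12.31, 12.38, 12.6, 13, 13.04, 13.63
No ties — each value takes its position as its rank.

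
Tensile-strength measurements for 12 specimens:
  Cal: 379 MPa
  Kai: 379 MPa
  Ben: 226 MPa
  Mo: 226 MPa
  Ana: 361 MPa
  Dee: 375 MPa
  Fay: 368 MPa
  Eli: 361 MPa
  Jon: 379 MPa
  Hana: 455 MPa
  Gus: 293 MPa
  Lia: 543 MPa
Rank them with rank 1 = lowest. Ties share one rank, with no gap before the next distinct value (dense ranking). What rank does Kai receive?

Sorted (ascending): 226, 226, 293, 361, 361, 368, 375, 379, 379, 379, 455, 543
The 2 values of 226 share dense rank 1.
The 2 values of 361 share dense rank 3.
The 3 values of 379 share dense rank 6.
Remaining distinct values take the next consecutive integers.
Kai has value 379 MPa → rank 6.

6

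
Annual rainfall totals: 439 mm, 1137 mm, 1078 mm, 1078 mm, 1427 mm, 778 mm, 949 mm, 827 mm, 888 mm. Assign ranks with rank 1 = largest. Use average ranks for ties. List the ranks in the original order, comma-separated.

9, 2, 3.5, 3.5, 1, 8, 5, 7, 6

Sorted (descending): 1427, 1137, 1078, 1078, 949, 888, 827, 778, 439
The 2 values of 1078 occupy positions 3–4 → average rank (3+4)/2 = 3.5.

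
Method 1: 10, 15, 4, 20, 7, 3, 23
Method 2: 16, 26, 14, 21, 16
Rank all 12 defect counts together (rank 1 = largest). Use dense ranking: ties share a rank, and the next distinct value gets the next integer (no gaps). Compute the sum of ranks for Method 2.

21

Sorted (descending): 26, 23, 21, 20, 16, 16, 15, 14, 10, 7, 4, 3
The 2 values of 16 share dense rank 5.
Remaining distinct values take the next consecutive integers.
Method 2 values → pooled ranks: 16→5, 26→1, 14→7, 21→3, 16→5
Rank sum = 5 + 1 + 7 + 3 + 5 = 21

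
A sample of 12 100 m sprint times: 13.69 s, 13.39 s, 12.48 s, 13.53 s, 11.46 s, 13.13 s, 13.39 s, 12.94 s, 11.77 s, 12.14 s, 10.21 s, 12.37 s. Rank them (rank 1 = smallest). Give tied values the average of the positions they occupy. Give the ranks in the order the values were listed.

Sorted (ascending): 10.21, 11.46, 11.77, 12.14, 12.37, 12.48, 12.94, 13.13, 13.39, 13.39, 13.53, 13.69
The 2 values of 13.39 occupy positions 9–10 → average rank (9+10)/2 = 9.5.

12, 9.5, 6, 11, 2, 8, 9.5, 7, 3, 4, 1, 5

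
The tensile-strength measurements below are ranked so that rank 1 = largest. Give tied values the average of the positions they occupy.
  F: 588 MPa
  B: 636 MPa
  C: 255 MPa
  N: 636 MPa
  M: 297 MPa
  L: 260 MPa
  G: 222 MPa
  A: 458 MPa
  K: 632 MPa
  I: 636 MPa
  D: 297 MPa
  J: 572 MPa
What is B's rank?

Sorted (descending): 636, 636, 636, 632, 588, 572, 458, 297, 297, 260, 255, 222
The 3 values of 636 occupy positions 1–3 → average rank 2.
The 2 values of 297 occupy positions 8–9 → average rank (8+9)/2 = 8.5.
B has value 636 MPa → rank 2.

2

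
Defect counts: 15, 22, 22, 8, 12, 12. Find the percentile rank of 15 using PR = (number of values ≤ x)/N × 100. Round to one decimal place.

66.7

N = 6.
Strictly below 15: 3. Equal to 15: 1.
PR = 4/6 × 100 = 66.7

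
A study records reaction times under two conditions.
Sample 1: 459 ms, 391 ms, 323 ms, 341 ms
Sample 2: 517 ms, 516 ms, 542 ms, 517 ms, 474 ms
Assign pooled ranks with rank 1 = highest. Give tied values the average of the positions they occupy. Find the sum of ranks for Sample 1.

30

Sorted (descending): 542, 517, 517, 516, 474, 459, 391, 341, 323
The 2 values of 517 occupy positions 2–3 → average rank (2+3)/2 = 2.5.
Sample 1 values → pooled ranks: 459→6, 391→7, 323→9, 341→8
Rank sum = 6 + 7 + 9 + 8 = 30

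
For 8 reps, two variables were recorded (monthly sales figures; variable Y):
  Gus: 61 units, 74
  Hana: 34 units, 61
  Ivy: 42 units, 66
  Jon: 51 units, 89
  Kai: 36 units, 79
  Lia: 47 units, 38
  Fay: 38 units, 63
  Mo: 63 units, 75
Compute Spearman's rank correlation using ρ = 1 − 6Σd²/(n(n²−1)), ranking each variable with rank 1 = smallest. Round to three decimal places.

Ranks of variable 1: 7, 1, 4, 6, 2, 5, 3, 8
Ranks of variable 2: 5, 2, 4, 8, 7, 1, 3, 6
d = r₁ − r₂: 2, -1, 0, -2, -5, 4, 0, 2
d²: 4, 1, 0, 4, 25, 16, 0, 4; Σd² = 54
ρ = 1 − 6·54/(8·63) = 1 − 324/504 = 0.357

0.357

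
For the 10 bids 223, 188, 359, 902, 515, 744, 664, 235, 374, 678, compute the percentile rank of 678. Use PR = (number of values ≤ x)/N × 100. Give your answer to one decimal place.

80.0

N = 10.
Strictly below 678: 7. Equal to 678: 1.
PR = 8/10 × 100 = 80.0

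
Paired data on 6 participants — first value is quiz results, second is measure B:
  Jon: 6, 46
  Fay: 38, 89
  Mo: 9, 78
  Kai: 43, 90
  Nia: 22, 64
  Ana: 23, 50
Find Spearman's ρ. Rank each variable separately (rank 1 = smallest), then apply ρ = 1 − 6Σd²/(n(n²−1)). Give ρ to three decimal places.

0.771

Ranks of variable 1: 1, 5, 2, 6, 3, 4
Ranks of variable 2: 1, 5, 4, 6, 3, 2
d = r₁ − r₂: 0, 0, -2, 0, 0, 2
d²: 0, 0, 4, 0, 0, 4; Σd² = 8
ρ = 1 − 6·8/(6·35) = 1 − 48/210 = 0.771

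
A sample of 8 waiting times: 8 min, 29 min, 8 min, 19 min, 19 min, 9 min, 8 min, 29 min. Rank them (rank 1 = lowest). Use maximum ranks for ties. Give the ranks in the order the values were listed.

Sorted (ascending): 8, 8, 8, 9, 19, 19, 29, 29
The 3 values of 8 occupy positions 1–3 → each gets rank 3.
The 2 values of 19 occupy positions 5–6 → each gets rank 6.
The 2 values of 29 occupy positions 7–8 → each gets rank 8.

3, 8, 3, 6, 6, 4, 3, 8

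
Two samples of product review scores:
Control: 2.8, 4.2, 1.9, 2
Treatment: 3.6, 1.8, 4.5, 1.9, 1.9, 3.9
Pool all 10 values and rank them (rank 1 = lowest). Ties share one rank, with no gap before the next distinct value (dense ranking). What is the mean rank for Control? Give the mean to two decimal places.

Sorted (ascending): 1.8, 1.9, 1.9, 1.9, 2, 2.8, 3.6, 3.9, 4.2, 4.5
The 3 values of 1.9 share dense rank 2.
Remaining distinct values take the next consecutive integers.
Control values → pooled ranks: 2.8→4, 4.2→7, 1.9→2, 2→3
Mean rank = (4 + 7 + 2 + 3) / 4 = 4.00

4.00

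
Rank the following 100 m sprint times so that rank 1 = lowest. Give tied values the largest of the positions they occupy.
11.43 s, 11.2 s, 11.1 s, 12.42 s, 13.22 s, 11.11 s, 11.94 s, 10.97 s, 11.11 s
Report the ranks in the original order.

Sorted (ascending): 10.97, 11.1, 11.11, 11.11, 11.2, 11.43, 11.94, 12.42, 13.22
The 2 values of 11.11 occupy positions 3–4 → each gets rank 4.

6, 5, 2, 8, 9, 4, 7, 1, 4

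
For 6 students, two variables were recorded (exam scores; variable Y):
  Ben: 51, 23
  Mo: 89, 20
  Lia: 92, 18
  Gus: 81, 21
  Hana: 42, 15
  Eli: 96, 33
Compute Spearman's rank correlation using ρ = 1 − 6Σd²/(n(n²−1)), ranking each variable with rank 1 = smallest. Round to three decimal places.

Ranks of variable 1: 2, 4, 5, 3, 1, 6
Ranks of variable 2: 5, 3, 2, 4, 1, 6
d = r₁ − r₂: -3, 1, 3, -1, 0, 0
d²: 9, 1, 9, 1, 0, 0; Σd² = 20
ρ = 1 − 6·20/(6·35) = 1 − 120/210 = 0.429

0.429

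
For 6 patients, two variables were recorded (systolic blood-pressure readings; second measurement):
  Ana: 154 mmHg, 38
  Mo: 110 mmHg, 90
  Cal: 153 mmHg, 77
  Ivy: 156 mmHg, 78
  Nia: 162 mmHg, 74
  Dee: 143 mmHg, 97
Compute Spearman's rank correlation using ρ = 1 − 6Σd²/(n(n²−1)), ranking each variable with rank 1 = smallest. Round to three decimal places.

Ranks of variable 1: 4, 1, 3, 5, 6, 2
Ranks of variable 2: 1, 5, 3, 4, 2, 6
d = r₁ − r₂: 3, -4, 0, 1, 4, -4
d²: 9, 16, 0, 1, 16, 16; Σd² = 58
ρ = 1 − 6·58/(6·35) = 1 − 348/210 = -0.657

-0.657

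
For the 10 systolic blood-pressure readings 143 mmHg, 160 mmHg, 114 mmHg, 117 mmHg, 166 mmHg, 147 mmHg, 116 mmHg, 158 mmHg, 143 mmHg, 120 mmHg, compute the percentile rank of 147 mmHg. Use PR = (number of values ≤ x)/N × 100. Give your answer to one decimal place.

N = 10.
Strictly below 147: 6. Equal to 147: 1.
PR = 7/10 × 100 = 70.0

70.0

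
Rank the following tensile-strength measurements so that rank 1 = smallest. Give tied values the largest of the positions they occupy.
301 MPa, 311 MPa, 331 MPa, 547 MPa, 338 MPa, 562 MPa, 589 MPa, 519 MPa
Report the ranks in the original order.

1, 2, 3, 6, 4, 7, 8, 5

Sorted (ascending): 301, 311, 331, 338, 519, 547, 562, 589
No ties — each value takes its position as its rank.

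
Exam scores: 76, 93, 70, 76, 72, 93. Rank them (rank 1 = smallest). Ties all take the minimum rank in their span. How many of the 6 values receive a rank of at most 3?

4

Sorted (ascending): 70, 72, 76, 76, 93, 93
The 2 values of 76 occupy positions 3–4 → each gets rank 3.
The 2 values of 93 occupy positions 5–6 → each gets rank 5.
Ranks ≤ 3: {1, 2, 3, 3} → 4 values.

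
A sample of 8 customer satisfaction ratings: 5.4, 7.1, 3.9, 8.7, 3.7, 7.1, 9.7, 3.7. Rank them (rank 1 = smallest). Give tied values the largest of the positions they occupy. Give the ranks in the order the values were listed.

4, 6, 3, 7, 2, 6, 8, 2

Sorted (ascending): 3.7, 3.7, 3.9, 5.4, 7.1, 7.1, 8.7, 9.7
The 2 values of 3.7 occupy positions 1–2 → each gets rank 2.
The 2 values of 7.1 occupy positions 5–6 → each gets rank 6.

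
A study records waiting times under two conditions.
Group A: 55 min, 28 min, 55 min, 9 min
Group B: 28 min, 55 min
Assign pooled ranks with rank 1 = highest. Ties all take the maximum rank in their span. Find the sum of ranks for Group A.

17

Sorted (descending): 55, 55, 55, 28, 28, 9
The 3 values of 55 occupy positions 1–3 → each gets rank 3.
The 2 values of 28 occupy positions 4–5 → each gets rank 5.
Group A values → pooled ranks: 55→3, 28→5, 55→3, 9→6
Rank sum = 3 + 5 + 3 + 6 = 17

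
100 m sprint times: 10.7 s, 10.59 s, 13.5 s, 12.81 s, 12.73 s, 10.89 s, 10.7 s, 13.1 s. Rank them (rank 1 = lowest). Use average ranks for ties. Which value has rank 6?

12.81

Sorted (ascending): 10.59, 10.7, 10.7, 10.89, 12.73, 12.81, 13.1, 13.5
The 2 values of 10.7 occupy positions 2–3 → average rank (2+3)/2 = 2.5.
Rank 6 → value 12.81.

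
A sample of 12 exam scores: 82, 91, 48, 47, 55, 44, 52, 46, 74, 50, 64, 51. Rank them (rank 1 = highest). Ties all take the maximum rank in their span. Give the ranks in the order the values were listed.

2, 1, 9, 10, 5, 12, 6, 11, 3, 8, 4, 7

Sorted (descending): 91, 82, 74, 64, 55, 52, 51, 50, 48, 47, 46, 44
No ties — each value takes its position as its rank.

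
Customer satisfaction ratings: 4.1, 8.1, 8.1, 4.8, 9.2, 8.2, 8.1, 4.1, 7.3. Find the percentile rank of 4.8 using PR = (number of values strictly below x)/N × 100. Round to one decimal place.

22.2

N = 9.
Strictly below 4.8: 2. Equal to 4.8: 1.
PR = 2/9 × 100 = 22.2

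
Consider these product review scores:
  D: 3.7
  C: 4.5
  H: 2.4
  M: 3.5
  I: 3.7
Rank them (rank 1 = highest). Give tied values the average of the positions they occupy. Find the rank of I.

Sorted (descending): 4.5, 3.7, 3.7, 3.5, 2.4
The 2 values of 3.7 occupy positions 2–3 → average rank (2+3)/2 = 2.5.
I has value 3.7 → rank 2.5.

2.5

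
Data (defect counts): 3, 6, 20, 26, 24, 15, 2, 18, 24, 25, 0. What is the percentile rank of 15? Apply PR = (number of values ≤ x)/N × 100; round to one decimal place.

45.5

N = 11.
Strictly below 15: 4. Equal to 15: 1.
PR = 5/11 × 100 = 45.5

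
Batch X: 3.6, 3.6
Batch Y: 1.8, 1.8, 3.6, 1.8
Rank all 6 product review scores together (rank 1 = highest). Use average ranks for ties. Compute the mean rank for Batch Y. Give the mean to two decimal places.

4.25

Sorted (descending): 3.6, 3.6, 3.6, 1.8, 1.8, 1.8
The 3 values of 3.6 occupy positions 1–3 → average rank 2.
The 3 values of 1.8 occupy positions 4–6 → average rank 5.
Batch Y values → pooled ranks: 1.8→5, 1.8→5, 3.6→2, 1.8→5
Mean rank = (5 + 5 + 2 + 5) / 4 = 4.25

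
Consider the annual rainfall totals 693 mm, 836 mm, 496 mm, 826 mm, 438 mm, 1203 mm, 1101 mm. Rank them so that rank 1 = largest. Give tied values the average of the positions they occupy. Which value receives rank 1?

Sorted (descending): 1203, 1101, 836, 826, 693, 496, 438
No ties — each value takes its position as its rank.
Rank 1 → value 1203.

1203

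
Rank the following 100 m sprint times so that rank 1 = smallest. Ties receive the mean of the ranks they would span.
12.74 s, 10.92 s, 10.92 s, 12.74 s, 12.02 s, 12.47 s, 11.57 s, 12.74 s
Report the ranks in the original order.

Sorted (ascending): 10.92, 10.92, 11.57, 12.02, 12.47, 12.74, 12.74, 12.74
The 2 values of 10.92 occupy positions 1–2 → average rank (1+2)/2 = 1.5.
The 3 values of 12.74 occupy positions 6–8 → average rank 7.

7, 1.5, 1.5, 7, 4, 5, 3, 7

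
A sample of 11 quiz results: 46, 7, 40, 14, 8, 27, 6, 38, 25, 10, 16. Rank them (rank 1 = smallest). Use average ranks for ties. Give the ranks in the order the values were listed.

Sorted (ascending): 6, 7, 8, 10, 14, 16, 25, 27, 38, 40, 46
No ties — each value takes its position as its rank.

11, 2, 10, 5, 3, 8, 1, 9, 7, 4, 6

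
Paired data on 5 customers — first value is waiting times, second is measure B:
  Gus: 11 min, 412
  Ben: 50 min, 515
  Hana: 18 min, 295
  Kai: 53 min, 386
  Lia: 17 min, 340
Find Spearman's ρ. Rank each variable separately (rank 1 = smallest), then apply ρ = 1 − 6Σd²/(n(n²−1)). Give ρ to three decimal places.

0.100

Ranks of variable 1: 1, 4, 3, 5, 2
Ranks of variable 2: 4, 5, 1, 3, 2
d = r₁ − r₂: -3, -1, 2, 2, 0
d²: 9, 1, 4, 4, 0; Σd² = 18
ρ = 1 − 6·18/(5·24) = 1 − 108/120 = 0.100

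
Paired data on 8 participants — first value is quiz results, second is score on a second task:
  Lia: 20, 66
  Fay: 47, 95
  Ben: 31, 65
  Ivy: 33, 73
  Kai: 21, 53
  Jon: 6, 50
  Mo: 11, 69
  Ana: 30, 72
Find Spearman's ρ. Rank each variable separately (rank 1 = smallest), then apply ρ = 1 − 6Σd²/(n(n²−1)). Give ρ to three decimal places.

0.714

Ranks of variable 1: 3, 8, 6, 7, 4, 1, 2, 5
Ranks of variable 2: 4, 8, 3, 7, 2, 1, 5, 6
d = r₁ − r₂: -1, 0, 3, 0, 2, 0, -3, -1
d²: 1, 0, 9, 0, 4, 0, 9, 1; Σd² = 24
ρ = 1 − 6·24/(8·63) = 1 − 144/504 = 0.714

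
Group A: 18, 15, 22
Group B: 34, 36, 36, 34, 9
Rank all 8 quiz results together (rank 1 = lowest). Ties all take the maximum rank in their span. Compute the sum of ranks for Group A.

9

Sorted (ascending): 9, 15, 18, 22, 34, 34, 36, 36
The 2 values of 34 occupy positions 5–6 → each gets rank 6.
The 2 values of 36 occupy positions 7–8 → each gets rank 8.
Group A values → pooled ranks: 18→3, 15→2, 22→4
Rank sum = 3 + 2 + 4 = 9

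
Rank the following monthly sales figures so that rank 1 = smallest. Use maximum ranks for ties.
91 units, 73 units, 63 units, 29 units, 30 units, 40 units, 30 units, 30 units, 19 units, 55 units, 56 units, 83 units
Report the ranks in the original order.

12, 10, 9, 2, 5, 6, 5, 5, 1, 7, 8, 11

Sorted (ascending): 19, 29, 30, 30, 30, 40, 55, 56, 63, 73, 83, 91
The 3 values of 30 occupy positions 3–5 → each gets rank 5.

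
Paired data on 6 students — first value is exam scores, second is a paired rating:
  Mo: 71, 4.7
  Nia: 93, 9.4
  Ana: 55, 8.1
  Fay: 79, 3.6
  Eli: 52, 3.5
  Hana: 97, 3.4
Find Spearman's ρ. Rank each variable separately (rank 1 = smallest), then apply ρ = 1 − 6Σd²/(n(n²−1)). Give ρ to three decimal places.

-0.086

Ranks of variable 1: 3, 5, 2, 4, 1, 6
Ranks of variable 2: 4, 6, 5, 3, 2, 1
d = r₁ − r₂: -1, -1, -3, 1, -1, 5
d²: 1, 1, 9, 1, 1, 25; Σd² = 38
ρ = 1 − 6·38/(6·35) = 1 − 228/210 = -0.086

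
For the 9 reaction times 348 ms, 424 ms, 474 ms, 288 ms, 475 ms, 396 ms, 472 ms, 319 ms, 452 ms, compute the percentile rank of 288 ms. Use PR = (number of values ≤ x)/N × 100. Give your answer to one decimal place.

N = 9.
Strictly below 288: 0. Equal to 288: 1.
PR = 1/9 × 100 = 11.1

11.1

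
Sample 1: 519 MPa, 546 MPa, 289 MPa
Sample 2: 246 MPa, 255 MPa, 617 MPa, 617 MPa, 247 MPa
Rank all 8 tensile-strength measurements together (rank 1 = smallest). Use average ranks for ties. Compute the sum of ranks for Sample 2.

Sorted (ascending): 246, 247, 255, 289, 519, 546, 617, 617
The 2 values of 617 occupy positions 7–8 → average rank (7+8)/2 = 7.5.
Sample 2 values → pooled ranks: 246→1, 255→3, 617→7.5, 617→7.5, 247→2
Rank sum = 1 + 3 + 7.5 + 7.5 + 2 = 21

21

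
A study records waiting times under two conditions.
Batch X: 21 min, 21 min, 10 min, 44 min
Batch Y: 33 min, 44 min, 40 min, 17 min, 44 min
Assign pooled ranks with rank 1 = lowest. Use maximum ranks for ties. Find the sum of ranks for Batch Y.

Sorted (ascending): 10, 17, 21, 21, 33, 40, 44, 44, 44
The 2 values of 21 occupy positions 3–4 → each gets rank 4.
The 3 values of 44 occupy positions 7–9 → each gets rank 9.
Batch Y values → pooled ranks: 33→5, 44→9, 40→6, 17→2, 44→9
Rank sum = 5 + 9 + 6 + 2 + 9 = 31

31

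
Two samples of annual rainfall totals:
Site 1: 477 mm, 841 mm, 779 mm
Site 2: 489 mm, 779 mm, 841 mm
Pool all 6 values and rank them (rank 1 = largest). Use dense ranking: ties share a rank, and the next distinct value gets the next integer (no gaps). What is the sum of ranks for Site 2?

6

Sorted (descending): 841, 841, 779, 779, 489, 477
The 2 values of 841 share dense rank 1.
The 2 values of 779 share dense rank 2.
Remaining distinct values take the next consecutive integers.
Site 2 values → pooled ranks: 489→3, 779→2, 841→1
Rank sum = 3 + 2 + 1 = 6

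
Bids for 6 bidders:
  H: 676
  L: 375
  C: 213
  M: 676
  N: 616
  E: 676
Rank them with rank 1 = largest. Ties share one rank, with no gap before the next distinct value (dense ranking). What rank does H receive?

Sorted (descending): 676, 676, 676, 616, 375, 213
The 3 values of 676 share dense rank 1.
Remaining distinct values take the next consecutive integers.
H has value 676 → rank 1.

1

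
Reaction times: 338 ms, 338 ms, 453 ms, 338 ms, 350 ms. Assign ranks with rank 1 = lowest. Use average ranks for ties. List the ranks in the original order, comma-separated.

2, 2, 5, 2, 4

Sorted (ascending): 338, 338, 338, 350, 453
The 3 values of 338 occupy positions 1–3 → average rank 2.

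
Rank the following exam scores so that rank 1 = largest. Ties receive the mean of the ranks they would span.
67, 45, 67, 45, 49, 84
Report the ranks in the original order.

Sorted (descending): 84, 67, 67, 49, 45, 45
The 2 values of 67 occupy positions 2–3 → average rank (2+3)/2 = 2.5.
The 2 values of 45 occupy positions 5–6 → average rank (5+6)/2 = 5.5.

2.5, 5.5, 2.5, 5.5, 4, 1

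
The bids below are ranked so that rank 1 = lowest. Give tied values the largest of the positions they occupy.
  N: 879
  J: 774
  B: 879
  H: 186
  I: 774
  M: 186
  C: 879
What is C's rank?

7

Sorted (ascending): 186, 186, 774, 774, 879, 879, 879
The 2 values of 186 occupy positions 1–2 → each gets rank 2.
The 2 values of 774 occupy positions 3–4 → each gets rank 4.
The 3 values of 879 occupy positions 5–7 → each gets rank 7.
C has value 879 → rank 7.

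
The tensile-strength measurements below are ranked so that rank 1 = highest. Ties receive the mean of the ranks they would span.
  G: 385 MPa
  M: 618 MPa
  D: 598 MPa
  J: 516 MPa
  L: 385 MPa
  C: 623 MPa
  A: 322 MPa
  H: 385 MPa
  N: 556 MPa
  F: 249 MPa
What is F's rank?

Sorted (descending): 623, 618, 598, 556, 516, 385, 385, 385, 322, 249
The 3 values of 385 occupy positions 6–8 → average rank 7.
F has value 249 MPa → rank 10.

10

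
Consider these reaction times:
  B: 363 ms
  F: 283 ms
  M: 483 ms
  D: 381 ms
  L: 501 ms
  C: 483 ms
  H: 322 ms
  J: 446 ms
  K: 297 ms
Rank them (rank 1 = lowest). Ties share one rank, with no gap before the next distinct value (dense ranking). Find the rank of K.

2

Sorted (ascending): 283, 297, 322, 363, 381, 446, 483, 483, 501
The 2 values of 483 share dense rank 7.
Remaining distinct values take the next consecutive integers.
K has value 297 ms → rank 2.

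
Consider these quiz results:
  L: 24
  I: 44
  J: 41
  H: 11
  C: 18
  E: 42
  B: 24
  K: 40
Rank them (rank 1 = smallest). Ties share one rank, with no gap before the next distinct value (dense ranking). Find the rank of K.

4

Sorted (ascending): 11, 18, 24, 24, 40, 41, 42, 44
The 2 values of 24 share dense rank 3.
Remaining distinct values take the next consecutive integers.
K has value 40 → rank 4.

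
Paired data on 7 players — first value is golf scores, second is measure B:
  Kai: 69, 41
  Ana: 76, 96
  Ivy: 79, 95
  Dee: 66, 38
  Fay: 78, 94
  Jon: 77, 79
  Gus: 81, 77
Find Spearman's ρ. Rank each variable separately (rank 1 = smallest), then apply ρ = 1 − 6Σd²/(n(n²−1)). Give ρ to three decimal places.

Ranks of variable 1: 2, 3, 6, 1, 5, 4, 7
Ranks of variable 2: 2, 7, 6, 1, 5, 4, 3
d = r₁ − r₂: 0, -4, 0, 0, 0, 0, 4
d²: 0, 16, 0, 0, 0, 0, 16; Σd² = 32
ρ = 1 − 6·32/(7·48) = 1 − 192/336 = 0.429

0.429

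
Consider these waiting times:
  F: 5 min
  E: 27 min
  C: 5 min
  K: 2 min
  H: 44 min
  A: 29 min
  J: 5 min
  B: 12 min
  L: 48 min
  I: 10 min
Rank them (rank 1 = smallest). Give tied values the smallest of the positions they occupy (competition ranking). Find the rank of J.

2

Sorted (ascending): 2, 5, 5, 5, 10, 12, 27, 29, 44, 48
The 3 values of 5 occupy positions 2–4 → each gets rank 2.
J has value 5 min → rank 2.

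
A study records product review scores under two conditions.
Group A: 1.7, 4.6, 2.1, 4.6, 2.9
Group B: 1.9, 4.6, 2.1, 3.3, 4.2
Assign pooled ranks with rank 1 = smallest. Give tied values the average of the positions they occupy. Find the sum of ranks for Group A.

Sorted (ascending): 1.7, 1.9, 2.1, 2.1, 2.9, 3.3, 4.2, 4.6, 4.6, 4.6
The 2 values of 2.1 occupy positions 3–4 → average rank (3+4)/2 = 3.5.
The 3 values of 4.6 occupy positions 8–10 → average rank 9.
Group A values → pooled ranks: 1.7→1, 4.6→9, 2.1→3.5, 4.6→9, 2.9→5
Rank sum = 1 + 9 + 3.5 + 9 + 5 = 27.5

27.5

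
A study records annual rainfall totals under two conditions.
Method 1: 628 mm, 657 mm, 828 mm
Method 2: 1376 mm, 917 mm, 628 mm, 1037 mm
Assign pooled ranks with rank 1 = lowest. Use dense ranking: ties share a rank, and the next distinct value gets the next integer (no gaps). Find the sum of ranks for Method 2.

16

Sorted (ascending): 628, 628, 657, 828, 917, 1037, 1376
The 2 values of 628 share dense rank 1.
Remaining distinct values take the next consecutive integers.
Method 2 values → pooled ranks: 1376→6, 917→4, 628→1, 1037→5
Rank sum = 6 + 4 + 1 + 5 = 16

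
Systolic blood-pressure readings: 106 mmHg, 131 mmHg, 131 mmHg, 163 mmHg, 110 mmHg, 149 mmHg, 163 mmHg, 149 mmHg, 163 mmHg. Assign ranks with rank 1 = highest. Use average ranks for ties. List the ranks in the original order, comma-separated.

Sorted (descending): 163, 163, 163, 149, 149, 131, 131, 110, 106
The 3 values of 163 occupy positions 1–3 → average rank 2.
The 2 values of 149 occupy positions 4–5 → average rank (4+5)/2 = 4.5.
The 2 values of 131 occupy positions 6–7 → average rank (6+7)/2 = 6.5.

9, 6.5, 6.5, 2, 8, 4.5, 2, 4.5, 2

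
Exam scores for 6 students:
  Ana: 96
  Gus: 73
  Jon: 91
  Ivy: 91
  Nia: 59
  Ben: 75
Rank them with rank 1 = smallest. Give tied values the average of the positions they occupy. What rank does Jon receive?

4.5

Sorted (ascending): 59, 73, 75, 91, 91, 96
The 2 values of 91 occupy positions 4–5 → average rank (4+5)/2 = 4.5.
Jon has value 91 → rank 4.5.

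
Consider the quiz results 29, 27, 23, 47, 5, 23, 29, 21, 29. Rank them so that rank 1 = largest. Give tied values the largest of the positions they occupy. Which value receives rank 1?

47

Sorted (descending): 47, 29, 29, 29, 27, 23, 23, 21, 5
The 3 values of 29 occupy positions 2–4 → each gets rank 4.
The 2 values of 23 occupy positions 6–7 → each gets rank 7.
Rank 1 → value 47.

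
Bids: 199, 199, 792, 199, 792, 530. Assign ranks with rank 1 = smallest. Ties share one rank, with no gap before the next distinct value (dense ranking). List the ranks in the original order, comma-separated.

Sorted (ascending): 199, 199, 199, 530, 792, 792
The 3 values of 199 share dense rank 1.
The 2 values of 792 share dense rank 3.
Remaining distinct values take the next consecutive integers.

1, 1, 3, 1, 3, 2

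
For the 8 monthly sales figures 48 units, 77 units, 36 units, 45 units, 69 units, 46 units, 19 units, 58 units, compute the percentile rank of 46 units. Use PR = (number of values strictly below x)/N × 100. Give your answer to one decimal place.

37.5

N = 8.
Strictly below 46: 3. Equal to 46: 1.
PR = 3/8 × 100 = 37.5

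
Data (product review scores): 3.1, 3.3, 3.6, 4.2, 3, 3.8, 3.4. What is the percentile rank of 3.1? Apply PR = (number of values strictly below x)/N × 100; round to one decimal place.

N = 7.
Strictly below 3.1: 1. Equal to 3.1: 1.
PR = 1/7 × 100 = 14.3

14.3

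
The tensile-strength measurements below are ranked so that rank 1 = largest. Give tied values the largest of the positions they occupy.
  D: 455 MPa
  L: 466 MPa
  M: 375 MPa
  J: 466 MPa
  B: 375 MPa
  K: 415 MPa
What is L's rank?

Sorted (descending): 466, 466, 455, 415, 375, 375
The 2 values of 466 occupy positions 1–2 → each gets rank 2.
The 2 values of 375 occupy positions 5–6 → each gets rank 6.
L has value 466 MPa → rank 2.

2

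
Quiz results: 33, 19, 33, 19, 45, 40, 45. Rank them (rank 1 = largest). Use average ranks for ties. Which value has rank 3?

Sorted (descending): 45, 45, 40, 33, 33, 19, 19
The 2 values of 45 occupy positions 1–2 → average rank (1+2)/2 = 1.5.
The 2 values of 33 occupy positions 4–5 → average rank (4+5)/2 = 4.5.
The 2 values of 19 occupy positions 6–7 → average rank (6+7)/2 = 6.5.
Rank 3 → value 40.

40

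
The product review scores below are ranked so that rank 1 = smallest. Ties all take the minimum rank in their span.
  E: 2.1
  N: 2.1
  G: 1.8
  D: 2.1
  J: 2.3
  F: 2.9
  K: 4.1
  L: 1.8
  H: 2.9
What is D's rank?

Sorted (ascending): 1.8, 1.8, 2.1, 2.1, 2.1, 2.3, 2.9, 2.9, 4.1
The 2 values of 1.8 occupy positions 1–2 → each gets rank 1.
The 3 values of 2.1 occupy positions 3–5 → each gets rank 3.
The 2 values of 2.9 occupy positions 7–8 → each gets rank 7.
D has value 2.1 → rank 3.

3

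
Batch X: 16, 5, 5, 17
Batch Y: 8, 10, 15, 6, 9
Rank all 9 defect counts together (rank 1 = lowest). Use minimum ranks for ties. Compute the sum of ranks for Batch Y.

25

Sorted (ascending): 5, 5, 6, 8, 9, 10, 15, 16, 17
The 2 values of 5 occupy positions 1–2 → each gets rank 1.
Batch Y values → pooled ranks: 8→4, 10→6, 15→7, 6→3, 9→5
Rank sum = 4 + 6 + 7 + 3 + 5 = 25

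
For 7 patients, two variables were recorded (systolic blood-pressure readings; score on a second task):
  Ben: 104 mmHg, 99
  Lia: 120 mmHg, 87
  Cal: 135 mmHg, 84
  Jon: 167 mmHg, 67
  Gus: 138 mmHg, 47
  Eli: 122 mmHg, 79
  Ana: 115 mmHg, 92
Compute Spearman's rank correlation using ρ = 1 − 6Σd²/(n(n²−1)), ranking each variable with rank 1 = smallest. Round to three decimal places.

-0.929

Ranks of variable 1: 1, 3, 5, 7, 6, 4, 2
Ranks of variable 2: 7, 5, 4, 2, 1, 3, 6
d = r₁ − r₂: -6, -2, 1, 5, 5, 1, -4
d²: 36, 4, 1, 25, 25, 1, 16; Σd² = 108
ρ = 1 − 6·108/(7·48) = 1 − 648/336 = -0.929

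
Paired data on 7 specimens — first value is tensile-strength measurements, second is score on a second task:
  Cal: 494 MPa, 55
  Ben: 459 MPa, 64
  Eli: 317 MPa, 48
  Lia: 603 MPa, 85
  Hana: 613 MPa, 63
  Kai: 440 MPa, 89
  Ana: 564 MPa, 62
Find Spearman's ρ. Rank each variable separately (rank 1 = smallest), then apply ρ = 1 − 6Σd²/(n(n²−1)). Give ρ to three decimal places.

0.179

Ranks of variable 1: 4, 3, 1, 6, 7, 2, 5
Ranks of variable 2: 2, 5, 1, 6, 4, 7, 3
d = r₁ − r₂: 2, -2, 0, 0, 3, -5, 2
d²: 4, 4, 0, 0, 9, 25, 4; Σd² = 46
ρ = 1 − 6·46/(7·48) = 1 − 276/336 = 0.179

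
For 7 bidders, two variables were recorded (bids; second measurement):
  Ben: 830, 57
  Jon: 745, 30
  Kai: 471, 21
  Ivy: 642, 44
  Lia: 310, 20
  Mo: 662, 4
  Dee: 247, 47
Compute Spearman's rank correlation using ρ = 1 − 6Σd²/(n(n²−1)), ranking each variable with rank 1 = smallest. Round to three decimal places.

0.179

Ranks of variable 1: 7, 6, 3, 4, 2, 5, 1
Ranks of variable 2: 7, 4, 3, 5, 2, 1, 6
d = r₁ − r₂: 0, 2, 0, -1, 0, 4, -5
d²: 0, 4, 0, 1, 0, 16, 25; Σd² = 46
ρ = 1 − 6·46/(7·48) = 1 − 276/336 = 0.179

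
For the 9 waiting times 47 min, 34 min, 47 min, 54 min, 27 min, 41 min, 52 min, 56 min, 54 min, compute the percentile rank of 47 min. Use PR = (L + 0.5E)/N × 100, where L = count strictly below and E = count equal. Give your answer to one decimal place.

N = 9.
Strictly below 47: 3. Equal to 47: 2.
PR = (3 + 0.5·2)/9 × 100 = 44.4

44.4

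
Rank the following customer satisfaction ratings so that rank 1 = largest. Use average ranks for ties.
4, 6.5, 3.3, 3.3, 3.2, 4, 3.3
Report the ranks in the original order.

Sorted (descending): 6.5, 4, 4, 3.3, 3.3, 3.3, 3.2
The 2 values of 4 occupy positions 2–3 → average rank (2+3)/2 = 2.5.
The 3 values of 3.3 occupy positions 4–6 → average rank 5.

2.5, 1, 5, 5, 7, 2.5, 5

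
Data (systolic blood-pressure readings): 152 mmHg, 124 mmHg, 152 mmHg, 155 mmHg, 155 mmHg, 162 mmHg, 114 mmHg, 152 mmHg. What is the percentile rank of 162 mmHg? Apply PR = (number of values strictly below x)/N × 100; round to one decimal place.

N = 8.
Strictly below 162: 7. Equal to 162: 1.
PR = 7/8 × 100 = 87.5

87.5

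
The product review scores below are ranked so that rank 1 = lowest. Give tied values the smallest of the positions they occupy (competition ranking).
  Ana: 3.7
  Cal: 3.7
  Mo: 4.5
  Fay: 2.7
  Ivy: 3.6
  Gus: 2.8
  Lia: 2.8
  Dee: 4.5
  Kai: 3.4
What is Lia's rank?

2

Sorted (ascending): 2.7, 2.8, 2.8, 3.4, 3.6, 3.7, 3.7, 4.5, 4.5
The 2 values of 2.8 occupy positions 2–3 → each gets rank 2.
The 2 values of 3.7 occupy positions 6–7 → each gets rank 6.
The 2 values of 4.5 occupy positions 8–9 → each gets rank 8.
Lia has value 2.8 → rank 2.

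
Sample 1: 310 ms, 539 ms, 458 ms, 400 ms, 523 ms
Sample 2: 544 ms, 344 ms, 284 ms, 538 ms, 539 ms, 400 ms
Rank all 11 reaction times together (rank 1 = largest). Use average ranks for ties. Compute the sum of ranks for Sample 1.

Sorted (descending): 544, 539, 539, 538, 523, 458, 400, 400, 344, 310, 284
The 2 values of 539 occupy positions 2–3 → average rank (2+3)/2 = 2.5.
The 2 values of 400 occupy positions 7–8 → average rank (7+8)/2 = 7.5.
Sample 1 values → pooled ranks: 310→10, 539→2.5, 458→6, 400→7.5, 523→5
Rank sum = 10 + 2.5 + 6 + 7.5 + 5 = 31

31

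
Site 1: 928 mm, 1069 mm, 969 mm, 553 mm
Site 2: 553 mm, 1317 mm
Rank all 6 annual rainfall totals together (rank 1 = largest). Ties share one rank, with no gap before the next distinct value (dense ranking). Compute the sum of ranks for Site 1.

Sorted (descending): 1317, 1069, 969, 928, 553, 553
The 2 values of 553 share dense rank 5.
Remaining distinct values take the next consecutive integers.
Site 1 values → pooled ranks: 928→4, 1069→2, 969→3, 553→5
Rank sum = 4 + 2 + 3 + 5 = 14

14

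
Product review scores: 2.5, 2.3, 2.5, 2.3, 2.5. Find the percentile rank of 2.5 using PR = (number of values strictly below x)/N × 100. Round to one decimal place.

40.0

N = 5.
Strictly below 2.5: 2. Equal to 2.5: 3.
PR = 2/5 × 100 = 40.0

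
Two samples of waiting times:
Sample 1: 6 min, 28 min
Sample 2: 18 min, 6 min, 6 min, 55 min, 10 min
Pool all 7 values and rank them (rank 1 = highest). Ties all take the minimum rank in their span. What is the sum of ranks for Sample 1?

7

Sorted (descending): 55, 28, 18, 10, 6, 6, 6
The 3 values of 6 occupy positions 5–7 → each gets rank 5.
Sample 1 values → pooled ranks: 6→5, 28→2
Rank sum = 5 + 2 = 7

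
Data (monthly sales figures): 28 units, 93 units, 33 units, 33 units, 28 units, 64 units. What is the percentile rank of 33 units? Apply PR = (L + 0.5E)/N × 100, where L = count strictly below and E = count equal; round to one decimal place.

N = 6.
Strictly below 33: 2. Equal to 33: 2.
PR = (2 + 0.5·2)/6 × 100 = 50.0

50.0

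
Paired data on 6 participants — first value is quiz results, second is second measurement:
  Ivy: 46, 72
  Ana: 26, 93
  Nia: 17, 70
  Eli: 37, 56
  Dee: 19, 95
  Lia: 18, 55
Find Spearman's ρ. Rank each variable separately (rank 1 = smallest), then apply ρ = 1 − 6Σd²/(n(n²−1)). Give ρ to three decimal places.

0.200

Ranks of variable 1: 6, 4, 1, 5, 3, 2
Ranks of variable 2: 4, 5, 3, 2, 6, 1
d = r₁ − r₂: 2, -1, -2, 3, -3, 1
d²: 4, 1, 4, 9, 9, 1; Σd² = 28
ρ = 1 − 6·28/(6·35) = 1 − 168/210 = 0.200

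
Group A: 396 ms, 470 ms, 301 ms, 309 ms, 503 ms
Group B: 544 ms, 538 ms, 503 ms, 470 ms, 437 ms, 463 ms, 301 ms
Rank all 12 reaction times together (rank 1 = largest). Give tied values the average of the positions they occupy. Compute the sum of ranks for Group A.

Sorted (descending): 544, 538, 503, 503, 470, 470, 463, 437, 396, 309, 301, 301
The 2 values of 503 occupy positions 3–4 → average rank (3+4)/2 = 3.5.
The 2 values of 470 occupy positions 5–6 → average rank (5+6)/2 = 5.5.
The 2 values of 301 occupy positions 11–12 → average rank (11+12)/2 = 11.5.
Group A values → pooled ranks: 396→9, 470→5.5, 301→11.5, 309→10, 503→3.5
Rank sum = 9 + 5.5 + 11.5 + 10 + 3.5 = 39.5

39.5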